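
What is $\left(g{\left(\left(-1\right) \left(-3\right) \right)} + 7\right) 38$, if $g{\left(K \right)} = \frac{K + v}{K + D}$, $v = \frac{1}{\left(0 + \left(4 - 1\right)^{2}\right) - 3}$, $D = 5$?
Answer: $\frac{6745}{24} \approx 281.04$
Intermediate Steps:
$v = \frac{1}{6}$ ($v = \frac{1}{\left(0 + 3^{2}\right) - 3} = \frac{1}{\left(0 + 9\right) - 3} = \frac{1}{9 - 3} = \frac{1}{6} \approx 0.16667$)
$g{\left(K \right)} = \frac{\frac{1}{6} + K}{5 + K}$ ($g{\left(K \right)} = \frac{K + \frac{1}{6}}{K + 5} = \frac{\frac{1}{6} + K}{5 + K}$)
$\left(g{\left(\left(-1\right) \left(-3\right) \right)} + 7\right) 38 = \left(\frac{\frac{1}{6} - -3}{5 - -3} + 7\right) 38 = \left(\frac{\frac{1}{6} + 3}{5 + 3} + 7\right) 38 = \left(\frac{1}{8} \cdot \frac{19}{6} + 7\right) 38 = \left(\frac{19}{48} + 7\right) 38 = \frac{355}{48} \cdot 38 = \frac{6745}{24}$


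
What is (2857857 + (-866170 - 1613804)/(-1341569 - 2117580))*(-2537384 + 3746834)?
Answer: 11956327187422053150/3459149 ≈ 3.4564e+12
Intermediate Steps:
(2857857 + (-866170 - 1613804)/(-1341569 - 2117580))*(-2537384 + 3746834) = (2857857 - 2479974/(-3459149))*1209450 = (2857857 - 2479974*(-1/3459149))*1209450 = (2857857 + 2479974/3459149)*1209450 = (9885755663667/3459149)*1209450 = 11956327187422053150/3459149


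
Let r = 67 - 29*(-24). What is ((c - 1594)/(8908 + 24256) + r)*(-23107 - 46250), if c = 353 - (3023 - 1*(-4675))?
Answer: -1754398700901/33164 ≈ -5.2901e+7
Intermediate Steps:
c = -7345 (c = 353 - (3023 + 4675) = 353 - 1*7698 = 353 - 7698 = -7345)
r = 763 (r = 67 + 696 = 763)
((c - 1594)/(8908 + 24256) + r)*(-23107 - 46250) = ((-7345 - 1594)/(8908 + 24256) + 763)*(-23107 - 46250) = (-8939/33164 + 763)*(-69357) = (25295193/33164)*(-69357) = -1754398700901/33164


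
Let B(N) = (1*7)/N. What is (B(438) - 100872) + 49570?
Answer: -22470269/438 ≈ -51302.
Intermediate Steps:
B(N) = 7/N
(B(438) - 100872) + 49570 = (7/438 - 100872) + 49570 = -44181929/438 + 49570 = -22470269/438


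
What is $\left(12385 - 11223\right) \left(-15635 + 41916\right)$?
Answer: $30538522$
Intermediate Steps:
$\left(12385 - 11223\right) \left(-15635 + 41916\right) = 1162 \cdot 26281 = 30538522$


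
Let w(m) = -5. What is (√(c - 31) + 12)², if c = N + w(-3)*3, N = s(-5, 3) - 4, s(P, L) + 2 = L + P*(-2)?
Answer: (12 + I*√39)² ≈ 105.0 + 149.88*I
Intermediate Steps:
s(P, L) = -2 + L - 2*P (s(P, L) = -2 + (L + P*(-2)) = -2 + (L - 2*P) = -2 + L - 2*P)
N = 7 (N = (-2 + 3 - 2*(-5)) - 4 = (-2 + 3 + 10) - 4 = 11 - 4 = 7)
c = -8 (c = 7 - 5*3 = 7 - 15 = -8)
(√(c - 31) + 12)² = (√(-8 - 31) + 12)² = (√(-39) + 12)² = (I*√39 + 12)² = (12 + I*√39)²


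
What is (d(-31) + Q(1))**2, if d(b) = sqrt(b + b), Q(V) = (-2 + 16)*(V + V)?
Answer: (28 + I*sqrt(62))**2 ≈ 722.0 + 440.94*I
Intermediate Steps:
Q(V) = 28*V (Q(V) = 14*(2*V) = 28*V)
d(b) = sqrt(2)*sqrt(b) (d(b) = sqrt(2*b) = sqrt(2)*sqrt(b))
(d(-31) + Q(1))**2 = (sqrt(2)*sqrt(-31) + 28*1)**2 = (sqrt(2)*(I*sqrt(31)) + 28)**2 = (I*sqrt(62) + 28)**2 = (28 + I*sqrt(62))**2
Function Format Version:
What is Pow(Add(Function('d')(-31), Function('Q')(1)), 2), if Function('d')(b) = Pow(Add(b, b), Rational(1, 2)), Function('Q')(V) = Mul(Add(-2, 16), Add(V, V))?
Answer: Pow(Add(28, Mul(I, Pow(62, Rational(1, 2)))), 2) ≈ Add(722.00, Mul(440.94, I))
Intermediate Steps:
Function('Q')(V) = Mul(28, V) (Function('Q')(V) = Mul(14, Mul(2, V)) = Mul(28, V))
Function('d')(b) = Mul(Pow(2, Rational(1, 2)), Pow(b, Rational(1, 2))) (Function('d')(b) = Pow(Mul(2, b), Rational(1, 2)) = Mul(Pow(2, Rational(1, 2)), Pow(b, Rational(1, 2))))
Pow(Add(Function('d')(-31), Function('Q')(1)), 2) = Pow(Add(Mul(Pow(2, Rational(1, 2)), Pow(-31, Rational(1, 2))), Mul(28, 1)), 2) = Pow(Add(Mul(Pow(2, Rational(1, 2)), Mul(I, Pow(31, Rational(1, 2)))), 28), 2) = Pow(Add(Mul(I, Pow(62, Rational(1, 2))), 28), 2) = Pow(Add(28, Mul(I, Pow(62, Rational(1, 2)))), 2)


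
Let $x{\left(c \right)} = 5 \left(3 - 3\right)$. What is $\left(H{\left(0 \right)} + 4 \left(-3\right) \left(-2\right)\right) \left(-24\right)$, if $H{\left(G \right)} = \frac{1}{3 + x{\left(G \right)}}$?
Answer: $-584$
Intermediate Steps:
$x{\left(c \right)} = 0$ ($x{\left(c \right)} = 5 \cdot 0 = 0$)
$H{\left(G \right)} = \frac{1}{3}$ ($H{\left(G \right)} = \frac{1}{3 + 0} = \frac{1}{3}$)
$\left(H{\left(0 \right)} + 4 \left(-3\right) \left(-2\right)\right) \left(-24\right) = \left(\frac{1}{3} + 4 \left(-3\right) \left(-2\right)\right) \left(-24\right) = \left(\frac{1}{3} - -24\right) \left(-24\right) = \left(\frac{1}{3} + 24\right) \left(-24\right) = \frac{73}{3} \left(-24\right) = -584$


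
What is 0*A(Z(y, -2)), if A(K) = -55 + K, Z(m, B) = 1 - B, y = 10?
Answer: 0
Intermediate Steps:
0*A(Z(y, -2)) = 0*(-55 + (1 - 1*(-2))) = 0*(-55 + (1 + 2)) = 0*(-55 + 3) = 0*(-52) = 0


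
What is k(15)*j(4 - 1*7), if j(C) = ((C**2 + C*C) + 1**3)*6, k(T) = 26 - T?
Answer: 1254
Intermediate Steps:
j(C) = 6 + 12*C**2 (j(C) = ((C**2 + C**2) + 1)*6 = (2*C**2 + 1)*6 = (1 + 2*C**2)*6 = 6 + 12*C**2)
k(15)*j(4 - 1*7) = (26 - 1*15)*(6 + 12*(4 - 1*7)**2) = (26 - 15)*(6 + 12*(4 - 7)**2) = 11*(6 + 12*(-3)**2) = 11*(6 + 12*9) = 11*(6 + 108) = 11*114 = 1254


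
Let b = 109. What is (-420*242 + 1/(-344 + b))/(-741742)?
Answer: 23885401/174309370 ≈ 0.13703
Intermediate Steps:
(-420*242 + 1/(-344 + b))/(-741742) = (-420*242 + 1/(-344 + 109))/(-741742) = (-101640 + 1/(-235))*(-1/741742) = (-101640 - 1/235)*(-1/741742) = -23885401/235*(-1/741742) = 23885401/174309370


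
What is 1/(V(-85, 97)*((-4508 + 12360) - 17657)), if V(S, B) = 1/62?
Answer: -62/9805 ≈ -0.0063233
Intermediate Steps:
V(S, B) = 1/62
1/(V(-85, 97)*((-4508 + 12360) - 17657)) = 1/((1/62)*((-4508 + 12360) - 17657)) = 62/(7852 - 17657) = 62/(-9805) = 62*(-1/9805) = -62/9805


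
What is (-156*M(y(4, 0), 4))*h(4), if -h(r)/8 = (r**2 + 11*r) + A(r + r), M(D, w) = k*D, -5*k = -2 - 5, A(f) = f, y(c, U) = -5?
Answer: -594048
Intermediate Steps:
k = 7/5 (k = -(-2 - 5)/5 = -1/5*(-7) = 7/5 ≈ 1.4000)
M(D, w) = 7*D/5
h(r) = -104*r - 8*r**2 (h(r) = -8*((r**2 + 11*r) + (r + r)) = -8*((r**2 + 11*r) + 2*r) = -8*(r**2 + 13*r) = -104*r - 8*r**2)
(-156*M(y(4, 0), 4))*h(4) = (-1092*(-5)/5)*(8*4*(-13 - 1*4)) = (-156*(-7))*(8*4*(-13 - 4)) = 1092*(8*4*(-17)) = 1092*(-544) = -594048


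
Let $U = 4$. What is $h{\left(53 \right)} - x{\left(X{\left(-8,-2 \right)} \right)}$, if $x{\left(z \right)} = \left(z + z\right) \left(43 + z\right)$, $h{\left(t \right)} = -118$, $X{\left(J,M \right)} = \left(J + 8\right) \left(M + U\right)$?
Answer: $-118$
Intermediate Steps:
$X{\left(J,M \right)} = \left(4 + M\right) \left(8 + J\right)$ ($X{\left(J,M \right)} = \left(J + 8\right) \left(M + 4\right) = \left(8 + J\right) \left(4 + M\right) = \left(4 + M\right) \left(8 + J\right)$)
$x{\left(z \right)} = 2 z \left(43 + z\right)$
$h{\left(53 \right)} - x{\left(X{\left(-8,-2 \right)} \right)} = -118 - 2 \left(32 + 4 \left(-8\right) + 8 \left(-2\right) - -16\right) \left(43 + \left(32 + 4 \left(-8\right) + 8 \left(-2\right) - -16\right)\right) = -118 - 2 \left(32 - 32 - 16 + 16\right) \left(43 + \left(32 - 32 - 16 + 16\right)\right) = -118 - 2 \cdot 0 \left(43 + 0\right) = -118 - 2 \cdot 0 \cdot 43 = -118 - 0 = -118 + 0 = -118$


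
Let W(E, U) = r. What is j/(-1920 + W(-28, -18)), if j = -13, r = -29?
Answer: 13/1949 ≈ 0.0066701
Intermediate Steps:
W(E, U) = -29
j/(-1920 + W(-28, -18)) = -13/(-1920 - 29) = -13/(-1949) = -1/1949*(-13) = 13/1949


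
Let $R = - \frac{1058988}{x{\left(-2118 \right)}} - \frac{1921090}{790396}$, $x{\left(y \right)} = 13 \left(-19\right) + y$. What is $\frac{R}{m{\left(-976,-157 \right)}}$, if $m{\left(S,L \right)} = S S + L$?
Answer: $\frac{416238250699}{890172008570130} \approx 0.00046759$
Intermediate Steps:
$x{\left(y \right)} = -247 + y$
$m{\left(S,L \right)} = L + S^{2}$ ($m{\left(S,L \right)} = S^{2} + L = L + S^{2}$)
$R = \frac{416238250699}{934643270}$ ($R = - \frac{1058988}{-247 - 2118} - \frac{1921090}{790396} = - \frac{1058988}{-2365} - \frac{960545}{395198} = \left(-1058988\right) \left(- \frac{1}{2365}\right) - \frac{960545}{395198} = \frac{1058988}{2365} - \frac{960545}{395198} = \frac{416238250699}{934643270} \approx 445.34$)
$\frac{R}{m{\left(-976,-157 \right)}} = \frac{416238250699}{934643270 \left(-157 + \left(-976\right)^{2}\right)} = \frac{416238250699}{934643270 \left(-157 + 952576\right)} = \frac{416238250699}{934643270 \cdot 952419} = \frac{416238250699}{934643270} \cdot \frac{1}{952419} = \frac{416238250699}{890172008570130}$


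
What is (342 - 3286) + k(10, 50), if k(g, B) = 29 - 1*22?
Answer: -2937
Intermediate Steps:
k(g, B) = 7 (k(g, B) = 29 - 22 = 7)
(342 - 3286) + k(10, 50) = (342 - 3286) + 7 = -2944 + 7 = -2937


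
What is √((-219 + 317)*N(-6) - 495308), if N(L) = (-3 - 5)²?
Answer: 2*I*√122259 ≈ 699.31*I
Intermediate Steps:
N(L) = 64 (N(L) = (-8)² = 64)
√((-219 + 317)*N(-6) - 495308) = √((-219 + 317)*64 - 495308) = √(98*64 - 495308) = √(6272 - 495308) = √(-489036) = 2*I*√122259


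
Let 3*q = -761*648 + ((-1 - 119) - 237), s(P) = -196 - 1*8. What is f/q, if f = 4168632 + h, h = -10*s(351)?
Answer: -4170672/164495 ≈ -25.354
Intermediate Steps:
s(P) = -204 (s(P) = -196 - 8 = -204)
h = 2040 (h = -10*(-204) = 2040)
f = 4170672 (f = 4168632 + 2040 = 4170672)
q = -164495 (q = (-761*648 + ((-1 - 119) - 237))/3 = (-493128 + (-120 - 237))/3 = (-493128 - 357)/3 = (⅓)*(-493485) = -164495)
f/q = 4170672/(-164495) = 4170672*(-1/164495) = -4170672/164495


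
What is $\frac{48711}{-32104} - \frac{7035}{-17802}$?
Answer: $- \frac{106883597}{95252568} \approx -1.1221$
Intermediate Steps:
$\frac{48711}{-32104} - \frac{7035}{-17802} = 48711 \left(- \frac{1}{32104}\right) - - \frac{2345}{5934} = - \frac{48711}{32104} + \frac{2345}{5934} = - \frac{106883597}{95252568}$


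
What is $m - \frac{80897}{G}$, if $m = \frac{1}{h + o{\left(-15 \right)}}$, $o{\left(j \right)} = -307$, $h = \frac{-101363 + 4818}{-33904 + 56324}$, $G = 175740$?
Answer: $- \frac{37903965923}{81771646260} \approx -0.46353$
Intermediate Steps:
$h = - \frac{19309}{4484}$ ($h = - \frac{96545}{22420} = \left(-96545\right) \frac{1}{22420} = - \frac{19309}{4484} \approx -4.3062$)
$m = - \frac{4484}{1395897}$ ($m = \frac{1}{- \frac{19309}{4484} - 307} = \frac{1}{- \frac{1395897}{4484}} = - \frac{4484}{1395897} \approx -0.0032123$)
$m - \frac{80897}{G} = - \frac{4484}{1395897} - \frac{80897}{175740} = - \frac{37903965923}{81771646260}$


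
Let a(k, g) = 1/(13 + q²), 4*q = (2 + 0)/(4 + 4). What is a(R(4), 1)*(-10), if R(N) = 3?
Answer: -2560/3329 ≈ -0.76900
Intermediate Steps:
q = 1/16 (q = ((2 + 0)/(4 + 4))/4 = (2/8)/4 = (2*(⅛))/4 = (¼)*(¼) = 1/16 ≈ 0.062500)
a(k, g) = 256/3329 (a(k, g) = 1/(13 + (1/16)²) = 1/(13 + 1/256) = 1/(3329/256) = 256/3329)
a(R(4), 1)*(-10) = (256/3329)*(-10) = -2560/3329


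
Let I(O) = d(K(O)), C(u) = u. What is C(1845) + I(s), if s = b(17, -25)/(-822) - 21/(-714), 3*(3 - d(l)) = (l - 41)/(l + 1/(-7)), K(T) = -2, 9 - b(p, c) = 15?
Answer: 82859/45 ≈ 1841.3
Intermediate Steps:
b(p, c) = -6 (b(p, c) = 9 - 1*15 = 9 - 15 = -6)
d(l) = 3 - (-41 + l)/(3*(-⅐ + l)) (d(l) = 3 - (l - 41)/(3*(l + 1/(-7))) = 3 - (-41 + l)/(3*(l - ⅐)) = 3 - (-41 + l)/(3*(-⅐ + l)))
s = 171/4658 (s = -6/(-822) - 21/(-714) = -6*(-1/822) - 21*(-1/714) = 1/137 + 1/34 = 171/4658 ≈ 0.036711)
I(O) = -166/45 (I(O) = 2*(139 + 28*(-2))/(3*(-1 + 7*(-2))) = 2*(139 - 56)/(3*(-1 - 14)) = (⅔)*83/(-15) = (⅔)*(-1/15)*83 = -166/45)
C(1845) + I(s) = 1845 - 166/45 = 82859/45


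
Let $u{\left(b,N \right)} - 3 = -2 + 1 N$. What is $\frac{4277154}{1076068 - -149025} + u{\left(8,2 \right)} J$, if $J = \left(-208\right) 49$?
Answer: $- \frac{37454166414}{1225093} \approx -30573.0$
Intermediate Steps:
$J = -10192$
$u{\left(b,N \right)} = 1 + N$ ($u{\left(b,N \right)} = 3 + \left(-2 + 1 N\right) = 3 + \left(-2 + N\right) = 1 + N$)
$\frac{4277154}{1076068 - -149025} + u{\left(8,2 \right)} J = \frac{4277154}{1076068 - -149025} + \left(1 + 2\right) \left(-10192\right) = \frac{4277154}{1076068 + 149025} + 3 \left(-10192\right) = \frac{4277154}{1225093} - 30576 = - \frac{37454166414}{1225093}$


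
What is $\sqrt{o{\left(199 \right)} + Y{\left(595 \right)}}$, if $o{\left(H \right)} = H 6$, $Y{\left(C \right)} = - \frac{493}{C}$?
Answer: $\frac{\sqrt{1461635}}{35} \approx 34.542$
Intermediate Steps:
$o{\left(H \right)} = 6 H$
$\sqrt{o{\left(199 \right)} + Y{\left(595 \right)}} = \sqrt{6 \cdot 199 - \frac{493}{595}} = \sqrt{1194 - \frac{29}{35}} = \sqrt{\frac{41761}{35}} = \frac{\sqrt{1461635}}{35}$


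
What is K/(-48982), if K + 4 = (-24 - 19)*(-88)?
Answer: -1890/24491 ≈ -0.077171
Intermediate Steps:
K = 3780 (K = -4 + (-24 - 19)*(-88) = -4 - 43*(-88) = -4 + 3784 = 3780)
K/(-48982) = 3780/(-48982) = 3780*(-1/48982) = -1890/24491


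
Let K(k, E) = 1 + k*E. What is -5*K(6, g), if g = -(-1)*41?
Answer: -1235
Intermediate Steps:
g = 41 (g = -1*(-41) = 41)
K(k, E) = 1 + E*k
-5*K(6, g) = -5*(1 + 41*6) = -5*(1 + 246) = -5*247 = -1235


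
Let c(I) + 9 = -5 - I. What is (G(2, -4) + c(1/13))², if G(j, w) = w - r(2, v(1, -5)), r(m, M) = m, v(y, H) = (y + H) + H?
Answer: 68121/169 ≈ 403.08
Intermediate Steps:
v(y, H) = y + 2*H (v(y, H) = (H + y) + H = y + 2*H)
G(j, w) = -2 + w (G(j, w) = w - 1*2 = w - 2 = -2 + w)
c(I) = -14 - I (c(I) = -9 + (-5 - I) = -14 - I)
(G(2, -4) + c(1/13))² = ((-2 - 4) + (-14 - 1/13))² = (-6 + (-14 - 1*1/13))² = (-6 + (-14 - 1/13))² = (-6 - 183/13)² = (-261/13)² = 68121/169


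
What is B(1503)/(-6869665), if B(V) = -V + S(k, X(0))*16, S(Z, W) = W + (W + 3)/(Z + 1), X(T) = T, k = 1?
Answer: 51/236885 ≈ 0.00021529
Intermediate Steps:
S(Z, W) = W + (3 + W)/(1 + Z)
B(V) = 24 - V (B(V) = -V + ((3 + 2*0 + 0*1)/(1 + 1))*16 = -V + ((3 + 0 + 0)/2)*16 = -V + ((½)*3)*16 = -V + (3/2)*16 = -V + 24 = 24 - V)
B(1503)/(-6869665) = (24 - 1*1503)/(-6869665) = (24 - 1503)*(-1/6869665) = -1479*(-1/6869665) = 51/236885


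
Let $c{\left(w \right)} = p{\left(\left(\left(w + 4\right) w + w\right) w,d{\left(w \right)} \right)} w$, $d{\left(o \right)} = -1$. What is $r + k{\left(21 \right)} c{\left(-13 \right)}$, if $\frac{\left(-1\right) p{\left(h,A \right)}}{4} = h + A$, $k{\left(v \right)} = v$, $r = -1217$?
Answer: $-1478693$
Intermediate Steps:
$p{\left(h,A \right)} = - 4 A - 4 h$ ($p{\left(h,A \right)} = - 4 \left(h + A\right) = - 4 \left(A + h\right) = - 4 A - 4 h$)
$c{\left(w \right)} = w \left(4 - 4 w \left(w + w \left(4 + w\right)\right)\right)$ ($c{\left(w \right)} = \left(\left(-4\right) \left(-1\right) - 4 \left(\left(w + 4\right) w + w\right) w\right) w = \left(4 - 4 \left(\left(4 + w\right) w + w\right) w\right) w = \left(4 - 4 \left(w \left(4 + w\right) + w\right) w\right) w = \left(4 - 4 \left(w + w \left(4 + w\right)\right) w\right) w = \left(4 - 4 w \left(w + w \left(4 + w\right)\right)\right) w = w \left(4 - 4 w \left(w + w \left(4 + w\right)\right)\right)$)
$r + k{\left(21 \right)} c{\left(-13 \right)} = -1217 + 21 \left(\left(-4\right) \left(-13\right) \left(-1 + \left(-13\right)^{2} \left(5 - 13\right)\right)\right) = -1217 + 21 \left(\left(-4\right) \left(-13\right) \left(-1 + 169 \left(-8\right)\right)\right) = -1217 + 21 \left(\left(-4\right) \left(-13\right) \left(-1 - 1352\right)\right) = -1217 + 21 \left(\left(-4\right) \left(-13\right) \left(-1353\right)\right) = -1217 + 21 \left(-70356\right) = -1217 - 1477476 = -1478693$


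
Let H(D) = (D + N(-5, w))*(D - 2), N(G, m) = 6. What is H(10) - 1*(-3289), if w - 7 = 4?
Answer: 3417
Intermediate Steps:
w = 11 (w = 7 + 4 = 11)
H(D) = (-2 + D)*(6 + D) (H(D) = (D + 6)*(D - 2) = (6 + D)*(-2 + D) = (-2 + D)*(6 + D))
H(10) - 1*(-3289) = (-12 + 10² + 4*10) - 1*(-3289) = (-12 + 100 + 40) + 3289 = 128 + 3289 = 3417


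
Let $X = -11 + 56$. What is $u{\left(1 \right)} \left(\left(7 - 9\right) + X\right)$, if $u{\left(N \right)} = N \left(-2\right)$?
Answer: $-86$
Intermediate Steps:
$u{\left(N \right)} = - 2 N$
$X = 45$
$u{\left(1 \right)} \left(\left(7 - 9\right) + X\right) = \left(-2\right) 1 \left(\left(7 - 9\right) + 45\right) = - 2 \left(\left(7 - 9\right) + 45\right) = - 2 \left(-2 + 45\right) = \left(-2\right) 43 = -86$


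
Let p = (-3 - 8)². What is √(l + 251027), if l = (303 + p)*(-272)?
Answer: √135699 ≈ 368.37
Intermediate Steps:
p = 121 (p = (-11)² = 121)
l = -115328 (l = (303 + 121)*(-272) = 424*(-272) = -115328)
√(l + 251027) = √(-115328 + 251027) = √135699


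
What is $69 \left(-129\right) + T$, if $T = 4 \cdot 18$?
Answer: $-8829$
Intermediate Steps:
$T = 72$
$69 \left(-129\right) + T = 69 \left(-129\right) + 72 = -8901 + 72 = -8829$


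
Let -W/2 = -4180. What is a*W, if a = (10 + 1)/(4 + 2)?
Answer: 45980/3 ≈ 15327.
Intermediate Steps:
W = 8360 (W = -2*(-4180) = 8360)
a = 11/6 ≈ 1.8333
a*W = (11/6)*8360 = 45980/3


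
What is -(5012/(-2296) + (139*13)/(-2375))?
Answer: 573299/194750 ≈ 2.9438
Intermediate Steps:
-(5012/(-2296) + (139*13)/(-2375)) = -(5012*(-1/2296) + 1807*(-1/2375)) = -(-179/82 - 1807/2375) = -1*(-573299/194750) = 573299/194750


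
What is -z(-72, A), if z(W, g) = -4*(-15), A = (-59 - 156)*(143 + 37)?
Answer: -60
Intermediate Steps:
A = -38700 (A = -215*180 = -38700)
z(W, g) = 60
-z(-72, A) = -1*60 = -60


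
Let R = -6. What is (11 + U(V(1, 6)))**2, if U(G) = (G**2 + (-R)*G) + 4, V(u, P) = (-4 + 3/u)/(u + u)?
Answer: 2401/16 ≈ 150.06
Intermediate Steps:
V(u, P) = (-4 + 3/u)/(2*u) (V(u, P) = (-4 + 3/u)/((2*u)) = (-4 + 3/u)*(1/(2*u)) = (-4 + 3/u)/(2*u))
U(G) = 4 + G**2 + 6*G (U(G) = (G**2 + (-1*(-6))*G) + 4 = (G**2 + 6*G) + 4 = 4 + G**2 + 6*G)
(11 + U(V(1, 6)))**2 = (11 + (4 + ((1/2)*(3 - 4*1)/1**2)**2 + 6*((1/2)*(3 - 4*1)/1**2)))**2 = (11 + (4 + ((1/2)*1*(3 - 4))**2 + 6*((1/2)*1*(3 - 4))))**2 = (11 + (4 + ((1/2)*1*(-1))**2 + 6*((1/2)*1*(-1))))**2 = (11 + (4 + (-1/2)**2 + 6*(-1/2)))**2 = (11 + (4 + 1/4 - 3))**2 = (11 + 5/4)**2 = (49/4)**2 = 2401/16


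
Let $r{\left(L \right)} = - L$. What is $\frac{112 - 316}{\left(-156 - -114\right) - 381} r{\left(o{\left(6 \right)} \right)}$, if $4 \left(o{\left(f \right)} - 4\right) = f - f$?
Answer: $- \frac{272}{141} \approx -1.9291$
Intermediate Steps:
$o{\left(f \right)} = 4$ ($o{\left(f \right)} = 4 + \frac{f - f}{4} = 4 + \frac{1}{4} \cdot 0 = 4 + 0 = 4$)
$\frac{112 - 316}{\left(-156 - -114\right) - 381} r{\left(o{\left(6 \right)} \right)} = \frac{112 - 316}{\left(-156 - -114\right) - 381} \left(\left(-1\right) 4\right) = - \frac{204}{\left(-156 + 114\right) - 381} \left(-4\right) = - \frac{204}{-42 - 381} \left(-4\right) = - \frac{204}{-423} \left(-4\right) = \left(-204\right) \left(- \frac{1}{423}\right) \left(-4\right) = \frac{68}{141} \left(-4\right) = - \frac{272}{141}$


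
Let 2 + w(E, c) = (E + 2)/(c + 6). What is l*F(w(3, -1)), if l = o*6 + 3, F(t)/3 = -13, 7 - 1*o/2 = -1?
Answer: -3861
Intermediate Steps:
o = 16 (o = 14 - 2*(-1) = 14 + 2 = 16)
w(E, c) = -2 + (2 + E)/(6 + c) (w(E, c) = -2 + (E + 2)/(c + 6) = -2 + (2 + E)/(6 + c))
F(t) = -39 (F(t) = 3*(-13) = -39)
l = 99 (l = 16*6 + 3 = 96 + 3 = 99)
l*F(w(3, -1)) = 99*(-39) = -3861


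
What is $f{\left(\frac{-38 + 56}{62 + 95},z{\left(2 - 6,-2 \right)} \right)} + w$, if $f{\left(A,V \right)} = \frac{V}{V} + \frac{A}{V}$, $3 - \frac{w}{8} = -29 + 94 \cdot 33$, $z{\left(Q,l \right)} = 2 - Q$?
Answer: $- \frac{3855760}{157} \approx -24559.0$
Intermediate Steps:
$w = -24560$ ($w = 24 - 8 \left(-29 + 94 \cdot 33\right) = 24 - 8 \left(-29 + 3102\right) = 24 - 24584 = -24560$)
$f{\left(A,V \right)} = 1 + \frac{A}{V}$
$f{\left(\frac{-38 + 56}{62 + 95},z{\left(2 - 6,-2 \right)} \right)} + w = \frac{\frac{-38 + 56}{62 + 95} + \left(2 - \left(2 - 6\right)\right)}{2 - \left(2 - 6\right)} - 24560 = \frac{\frac{18}{157} + \left(2 - \left(2 - 6\right)\right)}{2 - \left(2 - 6\right)} - 24560 = \frac{18 \cdot \frac{1}{157} + \left(2 - -4\right)}{2 - -4} - 24560 = \frac{\frac{18}{157} + \left(2 + 4\right)}{2 + 4} - 24560 = \frac{\frac{18}{157} + 6}{6} - 24560 = \frac{1}{6} \cdot \frac{960}{157} - 24560 = \frac{160}{157} - 24560 = - \frac{3855760}{157}$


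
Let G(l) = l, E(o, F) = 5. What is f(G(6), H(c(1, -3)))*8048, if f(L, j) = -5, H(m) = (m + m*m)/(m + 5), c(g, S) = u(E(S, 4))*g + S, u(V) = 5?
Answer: -40240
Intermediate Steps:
c(g, S) = S + 5*g (c(g, S) = 5*g + S = S + 5*g)
H(m) = (m + m**2)/(5 + m)
f(G(6), H(c(1, -3)))*8048 = -5*8048 = -40240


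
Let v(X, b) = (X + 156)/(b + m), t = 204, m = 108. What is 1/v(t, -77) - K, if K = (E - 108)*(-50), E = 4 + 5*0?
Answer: -1871969/360 ≈ -5199.9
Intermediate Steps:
v(X, b) = (156 + X)/(108 + b) (v(X, b) = (X + 156)/(b + 108) = (156 + X)/(108 + b))
E = 4 (E = 4 + 0 = 4)
K = 5200 (K = (4 - 108)*(-50) = -104*(-50) = 5200)
1/v(t, -77) - K = 1/((156 + 204)/(108 - 77)) - 1*5200 = 1/(360/31) - 5200 = 31/360 - 5200 = -1871969/360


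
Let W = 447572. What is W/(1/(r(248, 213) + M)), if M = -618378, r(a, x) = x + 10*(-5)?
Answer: -276695723980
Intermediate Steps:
r(a, x) = -50 + x (r(a, x) = x - 50 = -50 + x)
W/(1/(r(248, 213) + M)) = 447572/(1/((-50 + 213) - 618378)) = 447572/(1/(163 - 618378)) = 447572/(1/(-618215)) = 447572/(-1/618215) = 447572*(-618215) = -276695723980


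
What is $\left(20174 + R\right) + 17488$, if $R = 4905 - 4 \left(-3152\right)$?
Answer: $55175$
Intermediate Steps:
$R = 17513$ ($R = 4905 - -12608 = 4905 + 12608 = 17513$)
$\left(20174 + R\right) + 17488 = \left(20174 + 17513\right) + 17488 = 37687 + 17488 = 55175$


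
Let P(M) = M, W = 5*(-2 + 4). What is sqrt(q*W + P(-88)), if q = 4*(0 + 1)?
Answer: 4*I*sqrt(3) ≈ 6.9282*I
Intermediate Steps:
W = 10 (W = 5*2 = 10)
q = 4 (q = 4*1 = 4)
sqrt(q*W + P(-88)) = sqrt(4*10 - 88) = sqrt(40 - 88) = sqrt(-48) = 4*I*sqrt(3)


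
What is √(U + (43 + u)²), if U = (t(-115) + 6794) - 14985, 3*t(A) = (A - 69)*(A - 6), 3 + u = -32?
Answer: I*√6351/3 ≈ 26.564*I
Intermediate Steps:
u = -35 (u = -3 - 32 = -35)
t(A) = (-69 + A)*(-6 + A)/3 (t(A) = ((A - 69)*(A - 6))/3 = ((-69 + A)*(-6 + A))/3 = (-69 + A)*(-6 + A)/3)
U = -2309/3 (U = ((138 - 25*(-115) + (⅓)*(-115)²) + 6794) - 14985 = ((138 + 2875 + (⅓)*13225) + 6794) - 14985 = ((138 + 2875 + 13225/3) + 6794) - 14985 = (22264/3 + 6794) - 14985 = 42646/3 - 14985 = -2309/3 ≈ -769.67)
√(U + (43 + u)²) = √(-2309/3 + (43 - 35)²) = √(-2309/3 + 8²) = √(-2309/3 + 64) = √(-2117/3) = I*√6351/3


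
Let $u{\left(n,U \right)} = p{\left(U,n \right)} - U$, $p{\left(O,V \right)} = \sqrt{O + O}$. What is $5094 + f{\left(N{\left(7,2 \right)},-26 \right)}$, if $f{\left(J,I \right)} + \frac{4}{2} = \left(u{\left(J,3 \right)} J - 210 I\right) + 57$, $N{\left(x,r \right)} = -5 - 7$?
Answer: $10645 - 12 \sqrt{6} \approx 10616.0$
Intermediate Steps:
$p{\left(O,V \right)} = \sqrt{2} \sqrt{O}$ ($p{\left(O,V \right)} = \sqrt{2 O} = \sqrt{2} \sqrt{O}$)
$N{\left(x,r \right)} = -12$ ($N{\left(x,r \right)} = -5 - 7 = -12$)
$u{\left(n,U \right)} = - U + \sqrt{2} \sqrt{U}$ ($u{\left(n,U \right)} = \sqrt{2} \sqrt{U} - U = - U + \sqrt{2} \sqrt{U}$)
$f{\left(J,I \right)} = 55 - 210 I + J \left(-3 + \sqrt{6}\right)$ ($f{\left(J,I \right)} = -2 - \left(-57 + 210 I - \left(\left(-1\right) 3 + \sqrt{2} \sqrt{3}\right) J\right) = -2 - \left(-57 + 210 I - \left(-3 + \sqrt{6}\right) J\right) = -2 - \left(-57 + 210 I - J \left(-3 + \sqrt{6}\right)\right) = -2 + \left(57 - 210 I + J \left(-3 + \sqrt{6}\right)\right) = 55 - 210 I + J \left(-3 + \sqrt{6}\right)$)
$5094 + f{\left(N{\left(7,2 \right)},-26 \right)} = 5094 - \left(-5515 - 12 \left(3 - \sqrt{6}\right)\right) = 5094 + \left(55 + 5460 + \left(36 - 12 \sqrt{6}\right)\right) = 5094 + \left(5551 - 12 \sqrt{6}\right) = 10645 - 12 \sqrt{6}$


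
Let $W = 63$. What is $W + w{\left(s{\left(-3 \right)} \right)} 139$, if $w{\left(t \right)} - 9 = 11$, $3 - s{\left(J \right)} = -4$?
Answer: $2843$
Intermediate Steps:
$s{\left(J \right)} = 7$ ($s{\left(J \right)} = 3 - -4 = 3 + 4 = 7$)
$w{\left(t \right)} = 20$ ($w{\left(t \right)} = 9 + 11 = 20$)
$W + w{\left(s{\left(-3 \right)} \right)} 139 = 63 + 20 \cdot 139 = 63 + 2780 = 2843$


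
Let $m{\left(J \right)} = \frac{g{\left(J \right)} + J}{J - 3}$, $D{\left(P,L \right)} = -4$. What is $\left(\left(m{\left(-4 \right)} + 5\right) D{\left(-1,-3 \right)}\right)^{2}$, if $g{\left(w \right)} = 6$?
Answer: $\frac{17424}{49} \approx 355.59$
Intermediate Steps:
$m{\left(J \right)} = \frac{6 + J}{-3 + J}$ ($m{\left(J \right)} = \frac{6 + J}{J - 3} = \frac{6 + J}{-3 + J}$)
$\left(\left(m{\left(-4 \right)} + 5\right) D{\left(-1,-3 \right)}\right)^{2} = \left(\left(\frac{6 - 4}{-3 - 4} + 5\right) \left(-4\right)\right)^{2} = \left(\left(\frac{1}{-7} \cdot 2 + 5\right) \left(-4\right)\right)^{2} = \left(\left(\left(- \frac{1}{7}\right) 2 + 5\right) \left(-4\right)\right)^{2} = \left(\left(- \frac{2}{7} + 5\right) \left(-4\right)\right)^{2} = \left(\frac{33}{7} \left(-4\right)\right)^{2} = \left(- \frac{132}{7}\right)^{2} = \frac{17424}{49}$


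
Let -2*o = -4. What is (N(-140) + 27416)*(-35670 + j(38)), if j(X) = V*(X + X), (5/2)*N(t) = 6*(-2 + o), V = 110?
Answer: -748730960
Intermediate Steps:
o = 2 (o = -½*(-4) = 2)
N(t) = 0 (N(t) = 2*(6*(-2 + 2))/5 = 2*(6*0)/5 = (⅖)*0 = 0)
j(X) = 220*X (j(X) = 110*(X + X) = 110*(2*X) = 220*X)
(N(-140) + 27416)*(-35670 + j(38)) = (0 + 27416)*(-35670 + 220*38) = 27416*(-35670 + 8360) = 27416*(-27310) = -748730960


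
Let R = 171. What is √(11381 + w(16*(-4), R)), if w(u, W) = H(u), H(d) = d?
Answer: √11317 ≈ 106.38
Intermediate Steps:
w(u, W) = u
√(11381 + w(16*(-4), R)) = √(11381 + 16*(-4)) = √(11381 - 64) = √11317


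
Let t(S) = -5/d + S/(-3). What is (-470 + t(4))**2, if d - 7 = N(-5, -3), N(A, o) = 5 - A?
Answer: 578546809/2601 ≈ 2.2243e+5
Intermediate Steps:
d = 17 (d = 7 + (5 - 1*(-5)) = 7 + (5 + 5) = 7 + 10 = 17)
t(S) = -5/17 - S/3 (t(S) = -5/17 + S/(-3) = -5*1/17 + S*(-1/3) = -5/17 - S/3)
(-470 + t(4))**2 = (-470 + (-5/17 - 1/3*4))**2 = (-470 + (-5/17 - 4/3))**2 = (-470 - 83/51)**2 = (-24053/51)**2 = 578546809/2601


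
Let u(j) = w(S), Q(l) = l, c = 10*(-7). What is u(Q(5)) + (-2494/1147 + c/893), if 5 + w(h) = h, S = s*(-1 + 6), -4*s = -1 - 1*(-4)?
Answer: -45079213/4097084 ≈ -11.003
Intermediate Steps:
s = -3/4 (s = -(-1 - 1*(-4))/4 = -(-1 + 4)/4 = -1/4*3 = -3/4 ≈ -0.75000)
S = -15/4 (S = -3*(-1 + 6)/4 = -3/4*5 = -15/4 ≈ -3.7500)
w(h) = -5 + h
c = -70
u(j) = -35/4 (u(j) = -5 - 15/4 = -35/4)
u(Q(5)) + (-2494/1147 + c/893) = -35/4 + (-2494/1147 - 70/893) = -35/4 - 2307432/1024271 = -45079213/4097084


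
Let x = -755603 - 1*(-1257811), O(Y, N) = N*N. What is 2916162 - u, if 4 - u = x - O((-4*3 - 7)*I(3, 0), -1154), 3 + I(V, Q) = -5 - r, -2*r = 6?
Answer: 2086650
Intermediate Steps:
r = -3 (r = -1/2*6 = -3)
I(V, Q) = -5 (I(V, Q) = -3 + (-5 - 1*(-3)) = -3 + (-5 + 3) = -3 - 2 = -5)
O(Y, N) = N**2
x = 502208 (x = -755603 + 1257811 = 502208)
u = 829512 (u = 4 - (502208 - 1*(-1154)**2) = 4 - (502208 - 1*1331716) = 4 - (502208 - 1331716) = 4 - 1*(-829508) = 4 + 829508 = 829512)
2916162 - u = 2916162 - 1*829512 = 2916162 - 829512 = 2086650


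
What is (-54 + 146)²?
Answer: 8464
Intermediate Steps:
(-54 + 146)² = 92² = 8464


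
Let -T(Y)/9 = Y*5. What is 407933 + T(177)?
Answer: 399968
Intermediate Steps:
T(Y) = -45*Y (T(Y) = -9*Y*5 = -45*Y)
407933 + T(177) = 407933 - 45*177 = 407933 - 7965 = 399968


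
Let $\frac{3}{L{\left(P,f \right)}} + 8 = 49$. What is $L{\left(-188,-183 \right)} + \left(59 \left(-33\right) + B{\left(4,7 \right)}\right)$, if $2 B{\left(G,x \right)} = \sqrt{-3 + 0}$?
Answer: $- \frac{79824}{41} + \frac{i \sqrt{3}}{2} \approx -1946.9 + 0.86602 i$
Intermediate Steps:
$L{\left(P,f \right)} = \frac{3}{41}$ ($L{\left(P,f \right)} = \frac{3}{-8 + 49} = \frac{3}{41}$)
$B{\left(G,x \right)} = \frac{i \sqrt{3}}{2}$ ($B{\left(G,x \right)} = \frac{\sqrt{-3 + 0}}{2} = \frac{\sqrt{-3}}{2} = \frac{i \sqrt{3}}{2}$)
$L{\left(-188,-183 \right)} + \left(59 \left(-33\right) + B{\left(4,7 \right)}\right) = \frac{3}{41} + \left(59 \left(-33\right) + \frac{i \sqrt{3}}{2}\right) = \frac{3}{41} - \left(1947 - \frac{i \sqrt{3}}{2}\right) = - \frac{79824}{41} + \frac{i \sqrt{3}}{2}$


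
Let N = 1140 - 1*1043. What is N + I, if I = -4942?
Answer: -4845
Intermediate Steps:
N = 97 (N = 1140 - 1043 = 97)
N + I = 97 - 4942 = -4845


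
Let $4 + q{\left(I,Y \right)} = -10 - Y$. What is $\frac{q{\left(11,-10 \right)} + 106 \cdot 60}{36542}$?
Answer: $\frac{3178}{18271} \approx 0.17394$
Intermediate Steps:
$q{\left(I,Y \right)} = -14 - Y$ ($q{\left(I,Y \right)} = -4 - \left(10 + Y\right) = -14 - Y$)
$\frac{q{\left(11,-10 \right)} + 106 \cdot 60}{36542} = \frac{\left(-14 - -10\right) + 106 \cdot 60}{36542} = \left(\left(-14 + 10\right) + 6360\right) \frac{1}{36542} = \left(-4 + 6360\right) \frac{1}{36542} = 6356 \cdot \frac{1}{36542} = \frac{3178}{18271}$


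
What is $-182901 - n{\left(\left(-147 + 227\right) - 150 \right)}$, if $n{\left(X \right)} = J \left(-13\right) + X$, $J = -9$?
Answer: $-182948$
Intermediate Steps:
$n{\left(X \right)} = 117 + X$ ($n{\left(X \right)} = \left(-9\right) \left(-13\right) + X = 117 + X$)
$-182901 - n{\left(\left(-147 + 227\right) - 150 \right)} = -182901 - \left(117 + \left(\left(-147 + 227\right) - 150\right)\right) = -182901 - \left(117 + \left(80 - 150\right)\right) = -182901 - \left(117 - 70\right) = -182901 - 47 = -182948$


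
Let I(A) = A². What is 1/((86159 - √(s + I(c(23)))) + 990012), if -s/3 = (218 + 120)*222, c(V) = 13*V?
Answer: 1076171/1158144156948 + 13*I*√803/1158144156948 ≈ 9.2922e-7 + 3.1808e-10*I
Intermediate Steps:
s = -225108 (s = -3*(218 + 120)*222 = -1014*222 = -3*75036 = -225108)
1/((86159 - √(s + I(c(23)))) + 990012) = 1/((86159 - √(-225108 + (13*23)²)) + 990012) = 1/((86159 - √(-225108 + 299²)) + 990012) = 1/((86159 - √(-225108 + 89401)) + 990012) = 1/((86159 - √(-135707)) + 990012) = 1/((86159 - 13*I*√803) + 990012) = 1/(1076171 - 13*I*√803)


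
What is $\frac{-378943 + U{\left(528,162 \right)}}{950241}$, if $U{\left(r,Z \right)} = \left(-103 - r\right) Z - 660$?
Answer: $- \frac{481825}{950241} \approx -0.50706$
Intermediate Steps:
$U{\left(r,Z \right)} = -660 + Z \left(-103 - r\right)$ ($U{\left(r,Z \right)} = Z \left(-103 - r\right) - 660 = -660 + Z \left(-103 - r\right)$)
$\frac{-378943 + U{\left(528,162 \right)}}{950241} = \frac{-378943 - \left(17346 + 85536\right)}{950241} = \left(-378943 - 102882\right) \frac{1}{950241} = \left(-481825\right) \frac{1}{950241} = - \frac{481825}{950241}$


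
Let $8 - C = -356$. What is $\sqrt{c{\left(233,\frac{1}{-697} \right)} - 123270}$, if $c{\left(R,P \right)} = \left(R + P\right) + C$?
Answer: $\frac{i \sqrt{59595648154}}{697} \approx 350.25 i$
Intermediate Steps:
$C = 364$ ($C = 8 - -356 = 8 + 356 = 364$)
$c{\left(R,P \right)} = 364 + P + R$ ($c{\left(R,P \right)} = \left(R + P\right) + 364 = \left(P + R\right) + 364 = 364 + P + R$)
$\sqrt{c{\left(233,\frac{1}{-697} \right)} - 123270} = \sqrt{\left(364 + \frac{1}{-697} + 233\right) - 123270} = \sqrt{\left(364 - \frac{1}{697} + 233\right) - 123270} = \sqrt{\frac{416108}{697} - 123270} = \sqrt{- \frac{85503082}{697}} = \frac{i \sqrt{59595648154}}{697}$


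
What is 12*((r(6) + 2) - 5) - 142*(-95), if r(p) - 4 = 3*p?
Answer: 13718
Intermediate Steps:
r(p) = 4 + 3*p
12*((r(6) + 2) - 5) - 142*(-95) = 12*(((4 + 3*6) + 2) - 5) - 142*(-95) = 12*(((4 + 18) + 2) - 5) + 13490 = 12*((22 + 2) - 5) + 13490 = 12*(24 - 5) + 13490 = 12*19 + 13490 = 228 + 13490 = 13718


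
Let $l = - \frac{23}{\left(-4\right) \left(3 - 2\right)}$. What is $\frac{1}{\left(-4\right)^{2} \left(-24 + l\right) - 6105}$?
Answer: $- \frac{1}{6397} \approx -0.00015632$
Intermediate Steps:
$l = \frac{23}{4}$ ($l = - \frac{23}{\left(-4\right) 1} = - \frac{23}{-4} = \left(-23\right) \left(- \frac{1}{4}\right) = \frac{23}{4} \approx 5.75$)
$\frac{1}{\left(-4\right)^{2} \left(-24 + l\right) - 6105} = \frac{1}{\left(-4\right)^{2} \left(-24 + \frac{23}{4}\right) - 6105} = \frac{1}{16 \left(- \frac{73}{4}\right) - 6105} = \frac{1}{-292 - 6105} = \frac{1}{-6397} = - \frac{1}{6397}$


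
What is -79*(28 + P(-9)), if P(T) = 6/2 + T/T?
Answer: -2528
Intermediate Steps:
P(T) = 4 (P(T) = 6*(½) + 1 = 3 + 1 = 4)
-79*(28 + P(-9)) = -79*(28 + 4) = -79*32 = -2528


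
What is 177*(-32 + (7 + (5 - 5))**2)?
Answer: 3009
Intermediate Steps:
177*(-32 + (7 + (5 - 5))**2) = 177*(-32 + (7 + 0)**2) = 177*(-32 + 7**2) = 177*(-32 + 49) = 177*17 = 3009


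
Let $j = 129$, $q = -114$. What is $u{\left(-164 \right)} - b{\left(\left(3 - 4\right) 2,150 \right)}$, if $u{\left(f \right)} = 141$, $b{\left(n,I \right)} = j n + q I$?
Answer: $17499$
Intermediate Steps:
$b{\left(n,I \right)} = - 114 I + 129 n$ ($b{\left(n,I \right)} = 129 n - 114 I = - 114 I + 129 n$)
$u{\left(-164 \right)} - b{\left(\left(3 - 4\right) 2,150 \right)} = 141 - \left(\left(-114\right) 150 + 129 \left(3 - 4\right) 2\right) = 141 - \left(-17100 + 129 \left(\left(-1\right) 2\right)\right) = 141 - \left(-17100 + 129 \left(-2\right)\right) = 141 - \left(-17100 - 258\right) = 141 - -17358 = 141 + 17358 = 17499$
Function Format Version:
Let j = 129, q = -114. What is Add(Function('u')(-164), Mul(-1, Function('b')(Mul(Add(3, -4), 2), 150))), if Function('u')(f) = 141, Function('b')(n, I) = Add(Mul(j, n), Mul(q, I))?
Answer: 17499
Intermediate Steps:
Function('b')(n, I) = Add(Mul(-114, I), Mul(129, n)) (Function('b')(n, I) = Add(Mul(129, n), Mul(-114, I)) = Add(Mul(-114, I), Mul(129, n)))
Add(Function('u')(-164), Mul(-1, Function('b')(Mul(Add(3, -4), 2), 150))) = Add(141, Mul(-1, Add(Mul(-114, 150), Mul(129, Mul(Add(3, -4), 2))))) = Add(141, Mul(-1, Add(-17100, Mul(129, Mul(-1, 2))))) = Add(141, Mul(-1, Add(-17100, Mul(129, -2)))) = Add(141, Mul(-1, Add(-17100, -258))) = Add(141, Mul(-1, -17358)) = Add(141, 17358) = 17499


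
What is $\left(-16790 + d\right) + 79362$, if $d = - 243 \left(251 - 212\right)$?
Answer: $53095$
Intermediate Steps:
$d = -9477$ ($d = \left(-243\right) 39 = -9477$)
$\left(-16790 + d\right) + 79362 = \left(-16790 - 9477\right) + 79362 = -26267 + 79362 = 53095$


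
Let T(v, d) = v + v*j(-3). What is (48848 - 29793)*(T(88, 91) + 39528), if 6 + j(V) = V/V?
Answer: 746498680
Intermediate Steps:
j(V) = -5 (j(V) = -6 + V/V = -6 + 1 = -5)
T(v, d) = -4*v (T(v, d) = v + v*(-5) = v - 5*v = -4*v)
(48848 - 29793)*(T(88, 91) + 39528) = (48848 - 29793)*(-4*88 + 39528) = 19055*(-352 + 39528) = 19055*39176 = 746498680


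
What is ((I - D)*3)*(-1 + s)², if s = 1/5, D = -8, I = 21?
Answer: 1392/25 ≈ 55.680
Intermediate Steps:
s = ⅕ ≈ 0.20000
((I - D)*3)*(-1 + s)² = ((21 - 1*(-8))*3)*(-1 + ⅕)² = ((21 + 8)*3)*(-⅘)² = (29*3)*(16/25) = 87*(16/25) = 1392/25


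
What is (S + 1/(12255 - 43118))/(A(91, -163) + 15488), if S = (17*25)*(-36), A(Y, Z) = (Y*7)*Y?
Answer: -472203901/2267041665 ≈ -0.20829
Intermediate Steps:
A(Y, Z) = 7*Y**2 (A(Y, Z) = (7*Y)*Y = 7*Y**2)
S = -15300 (S = 425*(-36) = -15300)
(S + 1/(12255 - 43118))/(A(91, -163) + 15488) = (-15300 + 1/(12255 - 43118))/(7*91**2 + 15488) = (-15300 + 1/(-30863))/(7*8281 + 15488) = (-15300 - 1/30863)/(57967 + 15488) = -472203901/30863/73455 = -472203901/30863*1/73455 = -472203901/2267041665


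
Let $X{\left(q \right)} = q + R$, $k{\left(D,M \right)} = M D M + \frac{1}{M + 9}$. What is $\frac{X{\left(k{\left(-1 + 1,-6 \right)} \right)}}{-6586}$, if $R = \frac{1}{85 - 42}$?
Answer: $- \frac{23}{424797} \approx -5.4143 \cdot 10^{-5}$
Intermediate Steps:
$R = \frac{1}{43} \approx 0.023256$
$k{\left(D,M \right)} = \frac{1}{9 + M} + D M^{2}$ ($k{\left(D,M \right)} = D M M + \frac{1}{9 + M} = D M^{2} + \frac{1}{9 + M} = \frac{1}{9 + M} + D M^{2}$)
$X{\left(q \right)} = \frac{1}{43} + q$ ($X{\left(q \right)} = q + \frac{1}{43} = \frac{1}{43} + q$)
$\frac{X{\left(k{\left(-1 + 1,-6 \right)} \right)}}{-6586} = \frac{\frac{1}{43} + \frac{1 + \left(-1 + 1\right) \left(-6\right)^{3} + 9 \left(-1 + 1\right) \left(-6\right)^{2}}{9 - 6}}{-6586} = \left(\frac{1}{43} + \frac{1 + 0 \left(-216\right) + 9 \cdot 0 \cdot 36}{3}\right) \left(- \frac{1}{6586}\right) = \left(\frac{1}{43} + \frac{1 + 0 + 0}{3}\right) \left(- \frac{1}{6586}\right) = \left(\frac{1}{43} + \frac{1}{3} \cdot 1\right) \left(- \frac{1}{6586}\right) = \left(\frac{1}{43} + \frac{1}{3}\right) \left(- \frac{1}{6586}\right) = \frac{46}{129} \left(- \frac{1}{6586}\right) = - \frac{23}{424797}$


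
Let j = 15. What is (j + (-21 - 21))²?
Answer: 729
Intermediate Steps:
(j + (-21 - 21))² = (15 + (-21 - 21))² = (15 - 42)² = (-27)² = 729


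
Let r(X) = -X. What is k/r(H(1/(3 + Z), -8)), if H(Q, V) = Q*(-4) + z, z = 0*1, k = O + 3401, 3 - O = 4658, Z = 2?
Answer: -3135/2 ≈ -1567.5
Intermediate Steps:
O = -4655 (O = 3 - 1*4658 = 3 - 4658 = -4655)
k = -1254 (k = -4655 + 3401 = -1254)
z = 0
H(Q, V) = -4*Q (H(Q, V) = Q*(-4) + 0 = -4*Q + 0 = -4*Q)
k/r(H(1/(3 + Z), -8)) = -1254/((-(-4)/(3 + 2))) = -1254/((-(-4)/5)) = -1254/((-1*(-⅘))) = -1254/⅘ = -1254*5/4 = -3135/2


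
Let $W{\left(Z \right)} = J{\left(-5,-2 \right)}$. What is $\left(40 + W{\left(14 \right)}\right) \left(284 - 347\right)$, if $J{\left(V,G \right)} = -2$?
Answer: $-2394$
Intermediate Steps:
$W{\left(Z \right)} = -2$
$\left(40 + W{\left(14 \right)}\right) \left(284 - 347\right) = \left(40 - 2\right) \left(284 - 347\right) = 38 \left(-63\right) = -2394$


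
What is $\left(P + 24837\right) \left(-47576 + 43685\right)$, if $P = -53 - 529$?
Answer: $-94376205$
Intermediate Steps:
$P = -582$ ($P = -53 - 529 = -582$)
$\left(P + 24837\right) \left(-47576 + 43685\right) = \left(-582 + 24837\right) \left(-47576 + 43685\right) = 24255 \left(-3891\right) = -94376205$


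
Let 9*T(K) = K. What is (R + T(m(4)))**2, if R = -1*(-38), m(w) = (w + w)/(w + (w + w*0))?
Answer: 117649/81 ≈ 1452.5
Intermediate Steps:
m(w) = 1 (m(w) = (2*w)/(w + (w + 0)) = (2*w)/(w + w) = (2*w)/((2*w)) = (2*w)*(1/(2*w)) = 1)
T(K) = K/9
R = 38
(R + T(m(4)))**2 = (38 + (1/9)*1)**2 = (38 + 1/9)**2 = (343/9)**2 = 117649/81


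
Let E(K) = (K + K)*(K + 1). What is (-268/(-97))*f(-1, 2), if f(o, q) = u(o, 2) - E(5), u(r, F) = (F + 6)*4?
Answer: -7504/97 ≈ -77.361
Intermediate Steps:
E(K) = 2*K*(1 + K) (E(K) = (2*K)*(1 + K) = 2*K*(1 + K))
u(r, F) = 24 + 4*F (u(r, F) = (6 + F)*4 = 24 + 4*F)
f(o, q) = -28 (f(o, q) = (24 + 4*2) - 2*5*(1 + 5) = (24 + 8) - 2*5*6 = 32 - 1*60 = 32 - 60 = -28)
(-268/(-97))*f(-1, 2) = -268/(-97)*(-28) = -268*(-1/97)*(-28) = (268/97)*(-28) = -7504/97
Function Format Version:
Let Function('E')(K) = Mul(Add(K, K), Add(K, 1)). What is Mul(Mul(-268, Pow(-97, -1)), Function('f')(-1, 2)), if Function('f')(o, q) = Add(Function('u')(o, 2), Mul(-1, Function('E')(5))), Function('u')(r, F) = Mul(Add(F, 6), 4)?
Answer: Rational(-7504, 97) ≈ -77.361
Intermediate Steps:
Function('E')(K) = Mul(2, K, Add(1, K)) (Function('E')(K) = Mul(Mul(2, K), Add(1, K)) = Mul(2, K, Add(1, K)))
Function('u')(r, F) = Add(24, Mul(4, F)) (Function('u')(r, F) = Mul(Add(6, F), 4) = Add(24, Mul(4, F)))
Function('f')(o, q) = -28 (Function('f')(o, q) = Add(Add(24, Mul(4, 2)), Mul(-1, Mul(2, 5, Add(1, 5)))) = Add(Add(24, 8), Mul(-1, Mul(2, 5, 6))) = Add(32, Mul(-1, 60)) = Add(32, -60) = -28)
Mul(Mul(-268, Pow(-97, -1)), Function('f')(-1, 2)) = Mul(Mul(-268, Pow(-97, -1)), -28) = Mul(Mul(-268, Rational(-1, 97)), -28) = Mul(Rational(268, 97), -28) = Rational(-7504, 97)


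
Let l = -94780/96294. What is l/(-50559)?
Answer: 47390/2434264173 ≈ 1.9468e-5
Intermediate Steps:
l = -47390/48147 (l = -94780*1/96294 = -47390/48147 ≈ -0.98428)
l/(-50559) = -47390/48147/(-50559) = -47390/48147*(-1/50559) = 47390/2434264173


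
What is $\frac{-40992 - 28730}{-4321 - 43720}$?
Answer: $\frac{69722}{48041} \approx 1.4513$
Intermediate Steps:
$\frac{-40992 - 28730}{-4321 - 43720} = - \frac{69722}{-48041} = \left(-69722\right) \left(- \frac{1}{48041}\right) = \frac{69722}{48041}$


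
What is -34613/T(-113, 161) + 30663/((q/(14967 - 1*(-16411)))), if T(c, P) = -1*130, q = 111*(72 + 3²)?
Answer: 13932208367/129870 ≈ 1.0728e+5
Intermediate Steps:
q = 8991 (q = 111*(72 + 9) = 111*81 = 8991)
T(c, P) = -130
-34613/T(-113, 161) + 30663/((q/(14967 - 1*(-16411)))) = -34613/(-130) + 30663/((8991/(14967 - 1*(-16411)))) = -34613*(-1/130) + 30663/((8991/(14967 + 16411))) = 34613/130 + 30663/((8991/31378)) = 34613/130 + 30663/((8991*(1/31378))) = 34613/130 + 30663/(8991/31378) = 34613/130 + 30663*(31378/8991) = 34613/130 + 106904846/999 = 13932208367/129870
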